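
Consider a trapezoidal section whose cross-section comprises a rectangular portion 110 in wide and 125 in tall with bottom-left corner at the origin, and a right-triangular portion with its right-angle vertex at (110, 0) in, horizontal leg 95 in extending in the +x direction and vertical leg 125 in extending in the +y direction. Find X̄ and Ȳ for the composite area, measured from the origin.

Part | A | x̄ᵢ | ȳᵢ | A·x̄ᵢ | A·ȳᵢ
rectangular portion | 13750.00 | 55.00 | 62.50 | 756250.00 | 859375.00
triangular portion | 5937.50 | 141.67 | 41.67 | 841145.83 | 247395.83
Σ | 19687.50 |  |  | 1597395.83 | 1106770.83
X̄ = 1597395.83 / 19687.50 = 81.14 in
Ȳ = 1106770.83 / 19687.50 = 56.22 in

X̄ = 81.14 in, Ȳ = 56.22 in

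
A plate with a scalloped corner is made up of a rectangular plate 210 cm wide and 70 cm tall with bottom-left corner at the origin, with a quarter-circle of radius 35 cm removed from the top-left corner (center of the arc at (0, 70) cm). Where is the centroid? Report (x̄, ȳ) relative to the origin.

x̄ = 111.31 cm, ȳ = 33.59 cm

plate: A = 210 × 70 = 14700.00, centroid at (105.00, 35.00).
removed quarter-circle: A = −¼π·35² = -962.11, centroid at (14.85, 55.15).
ΣA = 13737.89 cm², ΣAx̄ = 1529208.33 cm³, ΣAȳ = 461443.77 cm³.
x̄ = 1529208.33/13737.89 = 111.31 cm; ȳ = 461443.77/13737.89 = 33.59 cm.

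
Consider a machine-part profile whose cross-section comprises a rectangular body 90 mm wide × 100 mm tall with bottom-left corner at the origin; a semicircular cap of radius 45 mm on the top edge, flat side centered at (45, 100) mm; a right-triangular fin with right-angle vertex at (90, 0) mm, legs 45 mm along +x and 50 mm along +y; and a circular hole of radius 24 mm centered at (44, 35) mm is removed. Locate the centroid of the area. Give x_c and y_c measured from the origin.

rectangular body: A = 90 × 100 = 9000.00, centroid at (45.00, 50.00).
semicircular top: A = ½π·45² = 3180.86, centroid at (45.00, 119.10).
triangular fin: A = ½·45·50 = 1125.00, centroid at (105.00, 16.67).
hole: A = −π·24² = -1809.56, centroid at (44.00, 35.00).
ΣA = 11496.31 mm²
ΣAx_c = (9000.00)(45.00) + (3180.86)(45.00) + (1125.00)(105.00) + (-1809.56)(44.00) = 586643.29 mm³
ΣAy_c = (9000.00)(50.00) + (3180.86)(119.10) + (1125.00)(16.67) + (-1809.56)(35.00) = 784251.75 mm³
x_c = 586643.29 / 11496.31 = 51.03 mm
y_c = 784251.75 / 11496.31 = 68.22 mm

x_c = 51.03 mm, y_c = 68.22 mm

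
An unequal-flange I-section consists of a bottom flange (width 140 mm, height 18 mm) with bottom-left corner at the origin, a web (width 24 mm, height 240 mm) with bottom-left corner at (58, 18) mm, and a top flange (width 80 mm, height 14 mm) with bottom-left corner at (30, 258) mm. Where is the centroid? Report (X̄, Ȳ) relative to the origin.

X̄ = 70.00 mm, Ȳ = 118.55 mm

bottom flange: A = 140 × 18 = 2520.00, centroid at (70.00, 9.00).
web: A = 24 × 240 = 5760.00, centroid at (70.00, 138.00).
top flange: A = 80 × 14 = 1120.00, centroid at (70.00, 265.00).
ΣA = 9400.00 mm²
ΣAX̄ = (2520.00)(70.00) + (5760.00)(70.00) + (1120.00)(70.00) = 658000.00 mm³
ΣAȲ = (2520.00)(9.00) + (5760.00)(138.00) + (1120.00)(265.00) = 1114360.00 mm³
X̄ = 658000.00 / 9400.00 = 70.00 mm
Ȳ = 1114360.00 / 9400.00 = 118.55 mm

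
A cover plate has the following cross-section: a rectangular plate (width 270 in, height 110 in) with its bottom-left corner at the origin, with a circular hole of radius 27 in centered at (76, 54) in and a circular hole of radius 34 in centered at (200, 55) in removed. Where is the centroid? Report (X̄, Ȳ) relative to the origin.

plate: A = 270 × 110 = 29700.00, centroid at (135.00, 55.00).
hole 1: A = −π·27² = -2290.22, centroid at (76.00, 54.00).
hole 2: A = −π·34² = -3631.68, centroid at (200.00, 55.00).
ΣA = 23778.10 in²
ΣAX̄ = (29700.00)(135.00) + (-2290.22)(76.00) + (-3631.68)(200.00) = 3109106.98 in³
ΣAȲ = (29700.00)(55.00) + (-2290.22)(54.00) + (-3631.68)(55.00) = 1310085.60 in³
X̄ = 3109106.98 / 23778.10 = 130.76 in
Ȳ = 1310085.60 / 23778.10 = 55.10 in

X̄ = 130.76 in, Ȳ = 55.10 in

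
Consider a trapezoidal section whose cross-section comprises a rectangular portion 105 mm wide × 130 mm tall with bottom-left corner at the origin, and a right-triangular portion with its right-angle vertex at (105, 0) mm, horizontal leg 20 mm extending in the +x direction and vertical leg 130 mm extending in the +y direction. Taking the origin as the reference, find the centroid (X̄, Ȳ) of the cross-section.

rectangular portion: A = 105 × 130 = 13650.00, centroid at (52.50, 65.00).
triangular portion: A = ½·20·130 = 1300.00, centroid at (111.67, 43.33).
ΣA = 14950.00 mm², ΣAX̄ = 861791.67 mm³, ΣAȲ = 943583.33 mm³.
X̄ = 861791.67/14950.00 = 57.64 mm; Ȳ = 943583.33/14950.00 = 63.12 mm.

X̄ = 57.64 mm, Ȳ = 63.12 mm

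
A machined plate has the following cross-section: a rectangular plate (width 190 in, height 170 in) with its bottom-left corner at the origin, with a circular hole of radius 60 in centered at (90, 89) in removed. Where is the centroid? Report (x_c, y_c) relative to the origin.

x_c = 97.69 in, y_c = 82.84 in

plate: A = 190 × 170 = 32300.00, centroid at (95.00, 85.00).
hole: A = −π·60² = -11309.73, centroid at (90.00, 89.00).
ΣA = 20990.27 in², ΣAx_c = 2050623.98 in³, ΣAy_c = 1738933.71 in³.
x_c = 2050623.98/20990.27 = 97.69 in; y_c = 1738933.71/20990.27 = 82.84 in.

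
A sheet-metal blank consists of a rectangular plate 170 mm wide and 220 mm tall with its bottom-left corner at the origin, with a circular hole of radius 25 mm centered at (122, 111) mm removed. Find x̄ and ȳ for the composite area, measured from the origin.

x̄ = 82.95 mm, ȳ = 109.94 mm

Part | A | x̄ᵢ | ȳᵢ | A·x̄ᵢ | A·ȳᵢ
plate | 37400.00 | 85.00 | 110.00 | 3179000.00 | 4114000.00
hole | -1963.50 | 122.00 | 111.00 | -239546.44 | -217947.99
Σ | 35436.50 |  |  | 2939453.56 | 3896052.01
x̄ = 2939453.56 / 35436.50 = 82.95 mm
ȳ = 3896052.01 / 35436.50 = 109.94 mm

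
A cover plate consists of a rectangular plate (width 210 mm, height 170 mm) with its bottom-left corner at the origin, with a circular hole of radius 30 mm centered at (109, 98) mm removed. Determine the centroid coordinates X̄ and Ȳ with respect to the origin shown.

X̄ = 104.66 mm, Ȳ = 83.88 mm

plate: A = 210 × 170 = 35700.00, centroid at (105.00, 85.00).
hole: A = −π·30² = -2827.43, centroid at (109.00, 98.00).
ΣA = 32872.57 mm²
ΣAX̄ = (35700.00)(105.00) + (-2827.43)(109.00) = 3440309.76 mm³
ΣAȲ = (35700.00)(85.00) + (-2827.43)(98.00) = 2757411.53 mm³
X̄ = 3440309.76 / 32872.57 = 104.66 mm
Ȳ = 2757411.53 / 32872.57 = 83.88 mm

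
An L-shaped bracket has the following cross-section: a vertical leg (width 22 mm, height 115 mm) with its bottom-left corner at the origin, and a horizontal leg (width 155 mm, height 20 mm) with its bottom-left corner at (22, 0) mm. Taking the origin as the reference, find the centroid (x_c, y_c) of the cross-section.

vertical leg: A = 22 × 115 = 2530.00, centroid at (11.00, 57.50).
horizontal leg: A = 155 × 20 = 3100.00, centroid at (99.50, 10.00).
ΣA = 5630.00 mm²
ΣAx_c = (2530.00)(11.00) + (3100.00)(99.50) = 336280.00 mm³
ΣAy_c = (2530.00)(57.50) + (3100.00)(10.00) = 176475.00 mm³
x_c = 336280.00 / 5630.00 = 59.73 mm
y_c = 176475.00 / 5630.00 = 31.35 mm

x_c = 59.73 mm, y_c = 31.35 mm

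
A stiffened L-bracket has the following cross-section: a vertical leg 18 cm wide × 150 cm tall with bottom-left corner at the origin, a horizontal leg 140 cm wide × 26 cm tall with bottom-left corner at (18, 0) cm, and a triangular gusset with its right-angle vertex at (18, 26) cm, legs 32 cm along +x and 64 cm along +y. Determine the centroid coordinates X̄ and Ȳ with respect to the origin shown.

X̄ = 50.78 cm, Ȳ = 40.51 cm

vertical leg: A = 18 × 150 = 2700.00, centroid at (9.00, 75.00).
horizontal leg: A = 140 × 26 = 3640.00, centroid at (88.00, 13.00).
gusset: A = ½·32·64 = 1024.00, centroid at (28.67, 47.33).
ΣA = 7364.00 cm², ΣAX̄ = 373974.67 cm³, ΣAȲ = 298289.33 cm³.
X̄ = 373974.67/7364.00 = 50.78 cm; Ȳ = 298289.33/7364.00 = 40.51 cm.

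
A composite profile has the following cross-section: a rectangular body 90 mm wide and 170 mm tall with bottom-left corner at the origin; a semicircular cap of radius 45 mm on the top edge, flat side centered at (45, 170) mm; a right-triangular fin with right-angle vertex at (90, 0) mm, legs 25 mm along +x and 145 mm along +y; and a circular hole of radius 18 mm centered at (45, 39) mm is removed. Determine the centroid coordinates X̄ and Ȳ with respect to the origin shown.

X̄ = 50.02 mm, Ȳ = 101.16 mm

rectangular body: A = 90 × 170 = 15300.00, centroid at (45.00, 85.00).
semicircular top: A = ½π·45² = 3180.86, centroid at (45.00, 189.10).
triangular fin: A = ½·25·145 = 1812.50, centroid at (98.33, 48.33).
hole: A = −π·18² = -1017.88, centroid at (45.00, 39.00).
ΣA = 19275.49 mm²
ΣAX̄ = (15300.00)(45.00) + (3180.86)(45.00) + (1812.50)(98.33) + (-1017.88)(45.00) = 964063.56 mm³
ΣAȲ = (15300.00)(85.00) + (3180.86)(189.10) + (1812.50)(48.33) + (-1017.88)(39.00) = 1949903.64 mm³
X̄ = 964063.56 / 19275.49 = 50.02 mm
Ȳ = 1949903.64 / 19275.49 = 101.16 mm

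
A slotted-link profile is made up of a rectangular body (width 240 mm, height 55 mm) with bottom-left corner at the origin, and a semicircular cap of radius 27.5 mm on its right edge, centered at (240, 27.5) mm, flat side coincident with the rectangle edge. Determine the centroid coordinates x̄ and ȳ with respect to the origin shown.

x̄ = 130.87 mm, ȳ = 27.50 mm

rectangular body: A = 240 × 55 = 13200.00, centroid at (120.00, 27.50).
semicircular end: A = ½π·27.5² = 1187.91, centroid at (251.67, 27.50).
ΣA = 14387.91 mm², ΣAx̄ = 1882964.12 mm³, ΣAȳ = 395667.65 mm³.
x̄ = 1882964.12/14387.91 = 130.87 mm; ȳ = 395667.65/14387.91 = 27.50 mm.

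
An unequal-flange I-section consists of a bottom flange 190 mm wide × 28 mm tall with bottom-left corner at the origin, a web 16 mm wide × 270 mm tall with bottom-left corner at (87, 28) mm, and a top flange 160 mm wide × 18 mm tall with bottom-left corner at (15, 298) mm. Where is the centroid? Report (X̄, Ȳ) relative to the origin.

Part | A | x̄ᵢ | ȳᵢ | A·x̄ᵢ | A·ȳᵢ
bottom flange | 5320.00 | 95.00 | 14.00 | 505400.00 | 74480.00
web | 4320.00 | 95.00 | 163.00 | 410400.00 | 704160.00
top flange | 2880.00 | 95.00 | 307.00 | 273600.00 | 884160.00
Σ | 12520.00 |  |  | 1189400.00 | 1662800.00
X̄ = 1189400.00 / 12520.00 = 95.00 mm
Ȳ = 1662800.00 / 12520.00 = 132.81 mm

X̄ = 95.00 mm, Ȳ = 132.81 mm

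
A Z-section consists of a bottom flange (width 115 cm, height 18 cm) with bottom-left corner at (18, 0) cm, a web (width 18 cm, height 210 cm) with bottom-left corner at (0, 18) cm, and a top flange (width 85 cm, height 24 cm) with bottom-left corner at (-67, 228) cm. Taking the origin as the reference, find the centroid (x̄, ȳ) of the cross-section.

x̄ = 17.79 cm, ȳ = 123.34 cm

Part | A | x̄ᵢ | ȳᵢ | A·x̄ᵢ | A·ȳᵢ
bottom flange | 2070.00 | 75.50 | 9.00 | 156285.00 | 18630.00
web | 3780.00 | 9.00 | 123.00 | 34020.00 | 464940.00
top flange | 2040.00 | -24.50 | 240.00 | -49980.00 | 489600.00
Σ | 7890.00 |  |  | 140325.00 | 973170.00
x̄ = 140325.00 / 7890.00 = 17.79 cm
ȳ = 973170.00 / 7890.00 = 123.34 cm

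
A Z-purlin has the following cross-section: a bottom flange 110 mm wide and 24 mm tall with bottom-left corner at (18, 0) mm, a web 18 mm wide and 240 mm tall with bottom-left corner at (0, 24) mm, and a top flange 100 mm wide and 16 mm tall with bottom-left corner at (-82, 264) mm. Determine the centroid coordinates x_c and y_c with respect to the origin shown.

x_c = 21.07 mm, y_c = 127.21 mm

Part | A | x̄ᵢ | ȳᵢ | A·x̄ᵢ | A·ȳᵢ
bottom flange | 2640.00 | 73.00 | 12.00 | 192720.00 | 31680.00
web | 4320.00 | 9.00 | 144.00 | 38880.00 | 622080.00
top flange | 1600.00 | -32.00 | 272.00 | -51200.00 | 435200.00
Σ | 8560.00 |  |  | 180400.00 | 1088960.00
x_c = 180400.00 / 8560.00 = 21.07 mm
y_c = 1088960.00 / 8560.00 = 127.21 mm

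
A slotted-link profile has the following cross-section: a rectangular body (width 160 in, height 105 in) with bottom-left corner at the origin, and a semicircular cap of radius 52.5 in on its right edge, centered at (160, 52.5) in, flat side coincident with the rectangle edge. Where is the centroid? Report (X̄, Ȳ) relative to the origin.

rectangular body: A = 160 × 105 = 16800.00, centroid at (80.00, 52.50).
semicircular end: A = ½π·52.5² = 4329.51, centroid at (182.28, 52.50).
ΣA = 21129.51 in², ΣAX̄ = 2133189.93 in³, ΣAȲ = 1109299.14 in³.
X̄ = 2133189.93/21129.51 = 100.96 in; Ȳ = 1109299.14/21129.51 = 52.50 in.

X̄ = 100.96 in, Ȳ = 52.50 in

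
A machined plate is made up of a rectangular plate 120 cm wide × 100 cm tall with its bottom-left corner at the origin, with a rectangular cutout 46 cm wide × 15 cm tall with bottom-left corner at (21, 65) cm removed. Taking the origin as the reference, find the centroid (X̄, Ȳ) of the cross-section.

X̄ = 60.98 cm, Ȳ = 48.63 cm

plate: A = 120 × 100 = 12000.00, centroid at (60.00, 50.00).
hole: A = −(46 × 15) = -690.00, centroid at (44.00, 72.50).
ΣA = 11310.00 cm², ΣAX̄ = 689640.00 cm³, ΣAȲ = 549975.00 cm³.
X̄ = 689640.00/11310.00 = 60.98 cm; Ȳ = 549975.00/11310.00 = 48.63 cm.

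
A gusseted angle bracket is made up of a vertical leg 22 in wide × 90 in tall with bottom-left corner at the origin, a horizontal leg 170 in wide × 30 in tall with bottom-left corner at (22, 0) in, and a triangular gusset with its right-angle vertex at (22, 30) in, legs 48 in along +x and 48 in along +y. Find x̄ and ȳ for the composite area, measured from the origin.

vertical leg: A = 22 × 90 = 1980.00, centroid at (11.00, 45.00).
horizontal leg: A = 170 × 30 = 5100.00, centroid at (107.00, 15.00).
gusset: A = ½·48·48 = 1152.00, centroid at (38.00, 46.00).
ΣA = 8232.00 in²
ΣAx̄ = (1980.00)(11.00) + (5100.00)(107.00) + (1152.00)(38.00) = 611256.00 in³
ΣAȳ = (1980.00)(45.00) + (5100.00)(15.00) + (1152.00)(46.00) = 218592.00 in³
x̄ = 611256.00 / 8232.00 = 74.25 in
ȳ = 218592.00 / 8232.00 = 26.55 in

x̄ = 74.25 in, ȳ = 26.55 in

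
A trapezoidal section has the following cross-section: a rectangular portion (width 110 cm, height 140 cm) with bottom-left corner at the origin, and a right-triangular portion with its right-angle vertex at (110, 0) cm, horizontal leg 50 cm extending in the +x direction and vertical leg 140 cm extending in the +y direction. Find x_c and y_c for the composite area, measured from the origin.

rectangular portion: A = 110 × 140 = 15400.00, centroid at (55.00, 70.00).
triangular portion: A = ½·50·140 = 3500.00, centroid at (126.67, 46.67).
ΣA = 18900.00 cm², ΣAx_c = 1290333.33 cm³, ΣAy_c = 1241333.33 cm³.
x_c = 1290333.33/18900.00 = 68.27 cm; y_c = 1241333.33/18900.00 = 65.68 cm.

x_c = 68.27 cm, y_c = 65.68 cm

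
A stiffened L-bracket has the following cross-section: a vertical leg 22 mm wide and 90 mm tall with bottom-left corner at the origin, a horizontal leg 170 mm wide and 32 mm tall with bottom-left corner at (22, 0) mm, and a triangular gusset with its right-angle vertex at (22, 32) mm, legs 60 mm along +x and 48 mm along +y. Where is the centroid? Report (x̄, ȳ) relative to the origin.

vertical leg: A = 22 × 90 = 1980.00, centroid at (11.00, 45.00).
horizontal leg: A = 170 × 32 = 5440.00, centroid at (107.00, 16.00).
gusset: A = ½·60·48 = 1440.00, centroid at (42.00, 48.00).
ΣA = 8860.00 mm²
ΣAx̄ = (1980.00)(11.00) + (5440.00)(107.00) + (1440.00)(42.00) = 664340.00 mm³
ΣAȳ = (1980.00)(45.00) + (5440.00)(16.00) + (1440.00)(48.00) = 245260.00 mm³
x̄ = 664340.00 / 8860.00 = 74.98 mm
ȳ = 245260.00 / 8860.00 = 27.68 mm

x̄ = 74.98 mm, ȳ = 27.68 mm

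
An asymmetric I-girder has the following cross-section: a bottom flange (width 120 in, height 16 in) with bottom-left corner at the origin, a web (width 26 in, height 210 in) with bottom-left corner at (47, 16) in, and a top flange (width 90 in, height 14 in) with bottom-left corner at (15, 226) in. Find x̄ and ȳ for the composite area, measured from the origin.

bottom flange: A = 120 × 16 = 1920.00, centroid at (60.00, 8.00).
web: A = 26 × 210 = 5460.00, centroid at (60.00, 121.00).
top flange: A = 90 × 14 = 1260.00, centroid at (60.00, 233.00).
ΣA = 8640.00 in²
ΣAx̄ = (1920.00)(60.00) + (5460.00)(60.00) + (1260.00)(60.00) = 518400.00 in³
ΣAȳ = (1920.00)(8.00) + (5460.00)(121.00) + (1260.00)(233.00) = 969600.00 in³
x̄ = 518400.00 / 8640.00 = 60.00 in
ȳ = 969600.00 / 8640.00 = 112.22 in

x̄ = 60.00 in, ȳ = 112.22 in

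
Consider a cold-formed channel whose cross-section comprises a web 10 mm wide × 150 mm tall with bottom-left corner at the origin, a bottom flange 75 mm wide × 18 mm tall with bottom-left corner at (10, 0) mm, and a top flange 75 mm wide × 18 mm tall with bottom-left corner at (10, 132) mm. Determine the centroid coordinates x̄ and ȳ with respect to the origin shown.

Part | A | x̄ᵢ | ȳᵢ | A·x̄ᵢ | A·ȳᵢ
web | 1500.00 | 5.00 | 75.00 | 7500.00 | 112500.00
bottom flange | 1350.00 | 47.50 | 9.00 | 64125.00 | 12150.00
top flange | 1350.00 | 47.50 | 141.00 | 64125.00 | 190350.00
Σ | 4200.00 |  |  | 135750.00 | 315000.00
x̄ = 135750.00 / 4200.00 = 32.32 mm
ȳ = 315000.00 / 4200.00 = 75.00 mm

x̄ = 32.32 mm, ȳ = 75.00 mm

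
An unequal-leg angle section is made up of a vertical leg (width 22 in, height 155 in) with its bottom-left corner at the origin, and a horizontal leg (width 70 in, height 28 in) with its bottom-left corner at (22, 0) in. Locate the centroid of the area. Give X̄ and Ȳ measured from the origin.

Part | A | x̄ᵢ | ȳᵢ | A·x̄ᵢ | A·ȳᵢ
vertical leg | 3410.00 | 11.00 | 77.50 | 37510.00 | 264275.00
horizontal leg | 1960.00 | 57.00 | 14.00 | 111720.00 | 27440.00
Σ | 5370.00 |  |  | 149230.00 | 291715.00
X̄ = 149230.00 / 5370.00 = 27.79 in
Ȳ = 291715.00 / 5370.00 = 54.32 in

X̄ = 27.79 in, Ȳ = 54.32 in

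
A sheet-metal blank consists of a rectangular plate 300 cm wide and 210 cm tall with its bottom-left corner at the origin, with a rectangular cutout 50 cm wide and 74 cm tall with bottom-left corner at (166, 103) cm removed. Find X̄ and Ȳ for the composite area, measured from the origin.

X̄ = 147.44 cm, Ȳ = 102.82 cm

plate: A = 300 × 210 = 63000.00, centroid at (150.00, 105.00).
hole: A = −(50 × 74) = -3700.00, centroid at (191.00, 140.00).
ΣA = 59300.00 cm², ΣAX̄ = 8743300.00 cm³, ΣAȲ = 6097000.00 cm³.
X̄ = 8743300.00/59300.00 = 147.44 cm; Ȳ = 6097000.00/59300.00 = 102.82 cm.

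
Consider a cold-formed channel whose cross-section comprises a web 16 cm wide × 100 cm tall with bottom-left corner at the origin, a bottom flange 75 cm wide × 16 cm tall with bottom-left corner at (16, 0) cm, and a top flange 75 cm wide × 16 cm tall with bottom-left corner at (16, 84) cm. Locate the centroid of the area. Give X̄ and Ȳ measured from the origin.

Part | A | x̄ᵢ | ȳᵢ | A·x̄ᵢ | A·ȳᵢ
web | 1600.00 | 8.00 | 50.00 | 12800.00 | 80000.00
bottom flange | 1200.00 | 53.50 | 8.00 | 64200.00 | 9600.00
top flange | 1200.00 | 53.50 | 92.00 | 64200.00 | 110400.00
Σ | 4000.00 |  |  | 141200.00 | 200000.00
X̄ = 141200.00 / 4000.00 = 35.30 cm
Ȳ = 200000.00 / 4000.00 = 50.00 cm

X̄ = 35.30 cm, Ȳ = 50.00 cm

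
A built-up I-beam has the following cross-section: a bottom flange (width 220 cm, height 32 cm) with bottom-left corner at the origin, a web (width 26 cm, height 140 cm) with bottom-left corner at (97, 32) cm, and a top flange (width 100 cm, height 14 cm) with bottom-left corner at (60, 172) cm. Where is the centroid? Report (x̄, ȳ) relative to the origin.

x̄ = 110.00 cm, ȳ = 60.80 cm

bottom flange: A = 220 × 32 = 7040.00, centroid at (110.00, 16.00).
web: A = 26 × 140 = 3640.00, centroid at (110.00, 102.00).
top flange: A = 100 × 14 = 1400.00, centroid at (110.00, 179.00).
ΣA = 12080.00 cm²
ΣAx̄ = (7040.00)(110.00) + (3640.00)(110.00) + (1400.00)(110.00) = 1328800.00 cm³
ΣAȳ = (7040.00)(16.00) + (3640.00)(102.00) + (1400.00)(179.00) = 734520.00 cm³
x̄ = 1328800.00 / 12080.00 = 110.00 cm
ȳ = 734520.00 / 12080.00 = 60.80 cm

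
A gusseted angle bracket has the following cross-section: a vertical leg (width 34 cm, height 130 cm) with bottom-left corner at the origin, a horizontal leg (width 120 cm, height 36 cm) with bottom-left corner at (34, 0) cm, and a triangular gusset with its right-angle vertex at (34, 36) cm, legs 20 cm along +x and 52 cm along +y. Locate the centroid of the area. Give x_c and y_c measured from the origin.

vertical leg: A = 34 × 130 = 4420.00, centroid at (17.00, 65.00).
horizontal leg: A = 120 × 36 = 4320.00, centroid at (94.00, 18.00).
gusset: A = ½·20·52 = 520.00, centroid at (40.67, 53.33).
ΣA = 9260.00 cm², ΣAx_c = 502366.67 cm³, ΣAy_c = 392793.33 cm³.
x_c = 502366.67/9260.00 = 54.25 cm; y_c = 392793.33/9260.00 = 42.42 cm.

x_c = 54.25 cm, y_c = 42.42 cm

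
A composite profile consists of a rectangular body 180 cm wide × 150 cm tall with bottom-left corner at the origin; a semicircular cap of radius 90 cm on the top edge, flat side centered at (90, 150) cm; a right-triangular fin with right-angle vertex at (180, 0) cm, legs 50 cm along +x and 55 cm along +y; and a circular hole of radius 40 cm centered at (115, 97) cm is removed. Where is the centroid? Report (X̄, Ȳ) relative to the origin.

rectangular body: A = 180 × 150 = 27000.00, centroid at (90.00, 75.00).
semicircular top: A = ½π·90² = 12723.45, centroid at (90.00, 188.20).
triangular fin: A = ½·50·55 = 1375.00, centroid at (196.67, 18.33).
hole: A = −π·40² = -5026.55, centroid at (115.00, 97.00).
ΣA = 36071.90 cm², ΣAX̄ = 3267474.14 cm³, ΣAȲ = 3957150.69 cm³.
X̄ = 3267474.14/36071.90 = 90.58 cm; Ȳ = 3957150.69/36071.90 = 109.70 cm.

X̄ = 90.58 cm, Ȳ = 109.70 cm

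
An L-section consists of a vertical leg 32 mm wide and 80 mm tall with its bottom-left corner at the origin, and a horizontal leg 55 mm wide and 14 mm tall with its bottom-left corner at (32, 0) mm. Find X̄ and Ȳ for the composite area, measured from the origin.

X̄ = 26.06 mm, Ȳ = 32.37 mm

Part | A | x̄ᵢ | ȳᵢ | A·x̄ᵢ | A·ȳᵢ
vertical leg | 2560.00 | 16.00 | 40.00 | 40960.00 | 102400.00
horizontal leg | 770.00 | 59.50 | 7.00 | 45815.00 | 5390.00
Σ | 3330.00 |  |  | 86775.00 | 107790.00
X̄ = 86775.00 / 3330.00 = 26.06 mm
Ȳ = 107790.00 / 3330.00 = 32.37 mm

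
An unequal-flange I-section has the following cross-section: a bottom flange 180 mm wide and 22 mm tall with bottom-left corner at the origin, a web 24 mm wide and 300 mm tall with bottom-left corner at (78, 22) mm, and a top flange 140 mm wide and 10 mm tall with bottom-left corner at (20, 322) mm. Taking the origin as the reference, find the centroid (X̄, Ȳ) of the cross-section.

bottom flange: A = 180 × 22 = 3960.00, centroid at (90.00, 11.00).
web: A = 24 × 300 = 7200.00, centroid at (90.00, 172.00).
top flange: A = 140 × 10 = 1400.00, centroid at (90.00, 327.00).
ΣA = 12560.00 mm², ΣAX̄ = 1130400.00 mm³, ΣAȲ = 1739760.00 mm³.
X̄ = 1130400.00/12560.00 = 90.00 mm; Ȳ = 1739760.00/12560.00 = 138.52 mm.

X̄ = 90.00 mm, Ȳ = 138.52 mm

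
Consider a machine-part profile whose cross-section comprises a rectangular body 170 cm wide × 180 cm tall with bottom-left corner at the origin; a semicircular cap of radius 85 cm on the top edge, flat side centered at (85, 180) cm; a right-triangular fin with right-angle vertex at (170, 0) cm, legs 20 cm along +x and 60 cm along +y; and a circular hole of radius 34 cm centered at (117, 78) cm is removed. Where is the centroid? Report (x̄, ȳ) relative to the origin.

x̄ = 83.43 cm, ȳ = 126.81 cm

rectangular body: A = 170 × 180 = 30600.00, centroid at (85.00, 90.00).
semicircular top: A = ½π·85² = 11349.00, centroid at (85.00, 216.08).
triangular fin: A = ½·20·60 = 600.00, centroid at (176.67, 20.00).
hole: A = −π·34² = -3631.68, centroid at (117.00, 78.00).
ΣA = 38917.32 cm², ΣAx̄ = 3246758.60 cm³, ΣAȳ = 4934966.16 cm³.
x̄ = 3246758.60/38917.32 = 83.43 cm; ȳ = 4934966.16/38917.32 = 126.81 cm.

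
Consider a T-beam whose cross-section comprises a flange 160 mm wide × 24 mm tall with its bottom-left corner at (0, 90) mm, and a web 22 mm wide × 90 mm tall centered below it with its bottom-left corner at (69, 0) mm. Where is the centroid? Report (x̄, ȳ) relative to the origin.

web: A = 22 × 90 = 1980.00, centroid at (80.00, 45.00).
flange: A = 160 × 24 = 3840.00, centroid at (80.00, 102.00).
ΣA = 5820.00 mm², ΣAx̄ = 465600.00 mm³, ΣAȳ = 480780.00 mm³.
x̄ = 465600.00/5820.00 = 80.00 mm; ȳ = 480780.00/5820.00 = 82.61 mm.

x̄ = 80.00 mm, ȳ = 82.61 mm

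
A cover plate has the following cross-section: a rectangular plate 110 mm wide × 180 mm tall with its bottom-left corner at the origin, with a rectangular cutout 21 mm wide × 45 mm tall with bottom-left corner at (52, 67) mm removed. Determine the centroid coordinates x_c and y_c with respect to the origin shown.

plate: A = 110 × 180 = 19800.00, centroid at (55.00, 90.00).
hole: A = −(21 × 45) = -945.00, centroid at (62.50, 89.50).
ΣA = 18855.00 mm²
ΣAx_c = (19800.00)(55.00) + (-945.00)(62.50) = 1029937.50 mm³
ΣAy_c = (19800.00)(90.00) + (-945.00)(89.50) = 1697422.50 mm³
x_c = 1029937.50 / 18855.00 = 54.62 mm
y_c = 1697422.50 / 18855.00 = 90.03 mm

x_c = 54.62 mm, y_c = 90.03 mm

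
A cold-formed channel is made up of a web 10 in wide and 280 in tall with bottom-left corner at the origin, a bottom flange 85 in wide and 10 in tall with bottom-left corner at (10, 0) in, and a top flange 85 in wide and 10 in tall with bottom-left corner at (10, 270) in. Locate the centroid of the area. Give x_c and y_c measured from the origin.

web: A = 10 × 280 = 2800.00, centroid at (5.00, 140.00).
bottom flange: A = 85 × 10 = 850.00, centroid at (52.50, 5.00).
top flange: A = 85 × 10 = 850.00, centroid at (52.50, 275.00).
ΣA = 4500.00 in²
ΣAx_c = (2800.00)(5.00) + (850.00)(52.50) + (850.00)(52.50) = 103250.00 in³
ΣAy_c = (2800.00)(140.00) + (850.00)(5.00) + (850.00)(275.00) = 630000.00 in³
x_c = 103250.00 / 4500.00 = 22.94 in
y_c = 630000.00 / 4500.00 = 140.00 in

x_c = 22.94 in, y_c = 140.00 in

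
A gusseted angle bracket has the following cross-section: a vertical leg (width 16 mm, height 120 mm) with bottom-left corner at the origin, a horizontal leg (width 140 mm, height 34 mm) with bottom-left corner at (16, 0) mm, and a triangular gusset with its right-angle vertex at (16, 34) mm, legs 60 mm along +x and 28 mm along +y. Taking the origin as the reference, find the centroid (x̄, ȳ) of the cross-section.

x̄ = 60.50 mm, ȳ = 30.92 mm

vertical leg: A = 16 × 120 = 1920.00, centroid at (8.00, 60.00).
horizontal leg: A = 140 × 34 = 4760.00, centroid at (86.00, 17.00).
gusset: A = ½·60·28 = 840.00, centroid at (36.00, 43.33).
ΣA = 7520.00 mm², ΣAx̄ = 454960.00 mm³, ΣAȳ = 232520.00 mm³.
x̄ = 454960.00/7520.00 = 60.50 mm; ȳ = 232520.00/7520.00 = 30.92 mm.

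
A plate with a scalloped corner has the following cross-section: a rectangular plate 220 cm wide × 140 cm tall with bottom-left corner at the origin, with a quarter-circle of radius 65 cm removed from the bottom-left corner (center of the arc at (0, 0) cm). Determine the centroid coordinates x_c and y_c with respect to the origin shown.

x_c = 119.95 cm, y_c = 75.12 cm

Part | A | x̄ᵢ | ȳᵢ | A·x̄ᵢ | A·ȳᵢ
plate | 30800.00 | 110.00 | 70.00 | 3388000.00 | 2156000.00
removed quarter-circle | -3318.31 | 27.59 | 27.59 | -91541.67 | -91541.67
Σ | 27481.69 |  |  | 3296458.33 | 2064458.33
x_c = 3296458.33 / 27481.69 = 119.95 cm
y_c = 2064458.33 / 27481.69 = 75.12 cm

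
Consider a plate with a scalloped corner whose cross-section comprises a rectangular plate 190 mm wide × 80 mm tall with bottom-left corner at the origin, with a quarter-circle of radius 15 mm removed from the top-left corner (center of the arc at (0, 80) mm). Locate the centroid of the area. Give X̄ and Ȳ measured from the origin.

Part | A | x̄ᵢ | ȳᵢ | A·x̄ᵢ | A·ȳᵢ
plate | 15200.00 | 95.00 | 40.00 | 1444000.00 | 608000.00
removed quarter-circle | -176.71 | 6.37 | 73.63 | -1125.00 | -13012.17
Σ | 15023.29 |  |  | 1442875.00 | 594987.83
X̄ = 1442875.00 / 15023.29 = 96.04 mm
Ȳ = 594987.83 / 15023.29 = 39.60 mm

X̄ = 96.04 mm, Ȳ = 39.60 mm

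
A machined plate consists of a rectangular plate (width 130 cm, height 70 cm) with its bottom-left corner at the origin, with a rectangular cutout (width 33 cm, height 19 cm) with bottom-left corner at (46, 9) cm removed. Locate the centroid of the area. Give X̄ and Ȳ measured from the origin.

plate: A = 130 × 70 = 9100.00, centroid at (65.00, 35.00).
hole: A = −(33 × 19) = -627.00, centroid at (62.50, 18.50).
ΣA = 8473.00 cm²
ΣAX̄ = (9100.00)(65.00) + (-627.00)(62.50) = 552312.50 cm³
ΣAȲ = (9100.00)(35.00) + (-627.00)(18.50) = 306900.50 cm³
X̄ = 552312.50 / 8473.00 = 65.18 cm
Ȳ = 306900.50 / 8473.00 = 36.22 cm

X̄ = 65.18 cm, Ȳ = 36.22 cm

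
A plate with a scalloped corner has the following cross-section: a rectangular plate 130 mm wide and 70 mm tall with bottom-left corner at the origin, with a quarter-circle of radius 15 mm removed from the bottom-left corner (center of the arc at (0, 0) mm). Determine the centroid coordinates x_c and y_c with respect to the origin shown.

x_c = 66.16 mm, y_c = 35.57 mm

plate: A = 130 × 70 = 9100.00, centroid at (65.00, 35.00).
removed quarter-circle: A = −¼π·15² = -176.71, centroid at (6.37, 6.37).
ΣA = 8923.29 mm²
ΣAx_c = (9100.00)(65.00) + (-176.71)(6.37) = 590375.00 mm³
ΣAy_c = (9100.00)(35.00) + (-176.71)(6.37) = 317375.00 mm³
x_c = 590375.00 / 8923.29 = 66.16 mm
y_c = 317375.00 / 8923.29 = 35.57 mm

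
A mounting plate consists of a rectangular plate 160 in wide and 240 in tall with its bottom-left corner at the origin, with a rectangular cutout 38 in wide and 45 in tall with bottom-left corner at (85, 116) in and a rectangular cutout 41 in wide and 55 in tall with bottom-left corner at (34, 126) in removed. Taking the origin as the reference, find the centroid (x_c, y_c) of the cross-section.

Part | A | x̄ᵢ | ȳᵢ | A·x̄ᵢ | A·ȳᵢ
plate | 38400.00 | 80.00 | 120.00 | 3072000.00 | 4608000.00
hole 1 | -1710.00 | 104.00 | 138.50 | -177840.00 | -236835.00
hole 2 | -2255.00 | 54.50 | 153.50 | -122897.50 | -346142.50
Σ | 34435.00 |  |  | 2771262.50 | 4025022.50
x_c = 2771262.50 / 34435.00 = 80.48 in
y_c = 4025022.50 / 34435.00 = 116.89 in

x_c = 80.48 in, y_c = 116.89 in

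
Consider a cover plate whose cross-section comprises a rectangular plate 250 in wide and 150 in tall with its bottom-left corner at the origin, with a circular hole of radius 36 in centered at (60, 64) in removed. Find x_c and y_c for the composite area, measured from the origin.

x_c = 132.92 in, y_c = 76.34 in

plate: A = 250 × 150 = 37500.00, centroid at (125.00, 75.00).
hole: A = −π·36² = -4071.50, centroid at (60.00, 64.00).
ΣA = 33428.50 in²
ΣAx_c = (37500.00)(125.00) + (-4071.50)(60.00) = 4443209.76 in³
ΣAy_c = (37500.00)(75.00) + (-4071.50)(64.00) = 2551923.74 in³
x_c = 4443209.76 / 33428.50 = 132.92 in
y_c = 2551923.74 / 33428.50 = 76.34 in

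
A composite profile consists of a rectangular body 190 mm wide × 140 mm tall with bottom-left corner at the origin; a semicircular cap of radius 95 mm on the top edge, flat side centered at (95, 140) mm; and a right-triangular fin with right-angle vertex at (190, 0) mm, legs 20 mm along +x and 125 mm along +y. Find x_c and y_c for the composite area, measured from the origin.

Part | A | x̄ᵢ | ȳᵢ | A·x̄ᵢ | A·ȳᵢ
rectangular body | 26600.00 | 95.00 | 70.00 | 2527000.00 | 1862000.00
semicircular top | 14176.44 | 95.00 | 180.32 | 1346761.50 | 2556284.49
triangular fin | 1250.00 | 196.67 | 41.67 | 245833.33 | 52083.33
Σ | 42026.44 |  |  | 4119594.83 | 4470367.83
x_c = 4119594.83 / 42026.44 = 98.02 mm
y_c = 4470367.83 / 42026.44 = 106.37 mm

x_c = 98.02 mm, y_c = 106.37 mm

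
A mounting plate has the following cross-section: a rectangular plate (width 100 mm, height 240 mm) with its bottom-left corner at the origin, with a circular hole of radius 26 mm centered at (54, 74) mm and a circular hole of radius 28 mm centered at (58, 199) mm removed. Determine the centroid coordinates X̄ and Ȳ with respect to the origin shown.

X̄ = 48.55 mm, Ȳ = 115.01 mm

plate: A = 100 × 240 = 24000.00, centroid at (50.00, 120.00).
hole 1: A = −π·26² = -2123.72, centroid at (54.00, 74.00).
hole 2: A = −π·28² = -2463.01, centroid at (58.00, 199.00).
ΣA = 19413.27 mm², ΣAX̄ = 942464.80 mm³, ΣAȲ = 2232706.25 mm³.
X̄ = 942464.80/19413.27 = 48.55 mm; Ȳ = 2232706.25/19413.27 = 115.01 mm.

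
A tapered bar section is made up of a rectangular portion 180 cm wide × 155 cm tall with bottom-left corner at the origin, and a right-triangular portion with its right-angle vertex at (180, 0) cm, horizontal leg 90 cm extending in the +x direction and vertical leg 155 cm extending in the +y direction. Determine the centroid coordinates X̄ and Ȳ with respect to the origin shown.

X̄ = 114.00 cm, Ȳ = 72.33 cm

Part | A | x̄ᵢ | ȳᵢ | A·x̄ᵢ | A·ȳᵢ
rectangular portion | 27900.00 | 90.00 | 77.50 | 2511000.00 | 2162250.00
triangular portion | 6975.00 | 210.00 | 51.67 | 1464750.00 | 360375.00
Σ | 34875.00 |  |  | 3975750.00 | 2522625.00
X̄ = 3975750.00 / 34875.00 = 114.00 cm
Ȳ = 2522625.00 / 34875.00 = 72.33 cm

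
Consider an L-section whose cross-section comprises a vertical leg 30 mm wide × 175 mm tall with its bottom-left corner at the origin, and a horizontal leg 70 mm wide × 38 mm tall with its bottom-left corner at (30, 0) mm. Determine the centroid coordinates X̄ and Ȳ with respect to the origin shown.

X̄ = 31.81 mm, Ȳ = 64.46 mm

vertical leg: A = 30 × 175 = 5250.00, centroid at (15.00, 87.50).
horizontal leg: A = 70 × 38 = 2660.00, centroid at (65.00, 19.00).
ΣA = 7910.00 mm², ΣAX̄ = 251650.00 mm³, ΣAȲ = 509915.00 mm³.
X̄ = 251650.00/7910.00 = 31.81 mm; Ȳ = 509915.00/7910.00 = 64.46 mm.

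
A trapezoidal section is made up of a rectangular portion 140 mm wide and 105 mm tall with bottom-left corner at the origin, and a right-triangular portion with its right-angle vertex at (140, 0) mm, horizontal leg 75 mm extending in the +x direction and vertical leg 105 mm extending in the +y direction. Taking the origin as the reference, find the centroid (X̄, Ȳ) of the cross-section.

X̄ = 90.07 mm, Ȳ = 48.80 mm

rectangular portion: A = 140 × 105 = 14700.00, centroid at (70.00, 52.50).
triangular portion: A = ½·75·105 = 3937.50, centroid at (165.00, 35.00).
ΣA = 18637.50 mm²
ΣAX̄ = (14700.00)(70.00) + (3937.50)(165.00) = 1678687.50 mm³
ΣAȲ = (14700.00)(52.50) + (3937.50)(35.00) = 909562.50 mm³
X̄ = 1678687.50 / 18637.50 = 90.07 mm
Ȳ = 909562.50 / 18637.50 = 48.80 mm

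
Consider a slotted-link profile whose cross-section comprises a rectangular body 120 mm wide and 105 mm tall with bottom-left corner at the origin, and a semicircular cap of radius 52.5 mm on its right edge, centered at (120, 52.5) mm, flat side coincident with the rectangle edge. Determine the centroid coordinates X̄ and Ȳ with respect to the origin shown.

rectangular body: A = 120 × 105 = 12600.00, centroid at (60.00, 52.50).
semicircular end: A = ½π·52.5² = 4329.51, centroid at (142.28, 52.50).
ΣA = 16929.51 mm², ΣAX̄ = 1372009.64 mm³, ΣAȲ = 888799.14 mm³.
X̄ = 1372009.64/16929.51 = 81.04 mm; Ȳ = 888799.14/16929.51 = 52.50 mm.

X̄ = 81.04 mm, Ȳ = 52.50 mm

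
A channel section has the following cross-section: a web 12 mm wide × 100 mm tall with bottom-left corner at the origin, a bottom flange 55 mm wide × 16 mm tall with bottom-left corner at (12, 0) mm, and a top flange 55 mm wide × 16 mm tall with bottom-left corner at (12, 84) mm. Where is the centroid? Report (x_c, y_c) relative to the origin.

Part | A | x̄ᵢ | ȳᵢ | A·x̄ᵢ | A·ȳᵢ
web | 1200.00 | 6.00 | 50.00 | 7200.00 | 60000.00
bottom flange | 880.00 | 39.50 | 8.00 | 34760.00 | 7040.00
top flange | 880.00 | 39.50 | 92.00 | 34760.00 | 80960.00
Σ | 2960.00 |  |  | 76720.00 | 148000.00
x_c = 76720.00 / 2960.00 = 25.92 mm
y_c = 148000.00 / 2960.00 = 50.00 mm

x_c = 25.92 mm, y_c = 50.00 mm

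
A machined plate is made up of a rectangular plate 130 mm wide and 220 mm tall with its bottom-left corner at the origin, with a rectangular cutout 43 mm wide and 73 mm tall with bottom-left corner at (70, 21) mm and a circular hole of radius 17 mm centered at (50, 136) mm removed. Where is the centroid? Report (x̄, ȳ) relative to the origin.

x̄ = 62.17 mm, ȳ = 115.75 mm

plate: A = 130 × 220 = 28600.00, centroid at (65.00, 110.00).
hole 1: A = −(43 × 73) = -3139.00, centroid at (91.50, 57.50).
hole 2: A = −π·17² = -907.92, centroid at (50.00, 136.00).
ΣA = 24553.08 mm², ΣAx̄ = 1526385.49 mm³, ΣAȳ = 2842030.34 mm³.
x̄ = 1526385.49/24553.08 = 62.17 mm; ȳ = 2842030.34/24553.08 = 115.75 mm.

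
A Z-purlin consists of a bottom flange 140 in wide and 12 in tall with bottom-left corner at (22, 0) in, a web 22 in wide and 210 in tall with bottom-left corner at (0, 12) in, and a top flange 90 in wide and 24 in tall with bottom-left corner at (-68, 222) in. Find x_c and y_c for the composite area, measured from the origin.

bottom flange: A = 140 × 12 = 1680.00, centroid at (92.00, 6.00).
web: A = 22 × 210 = 4620.00, centroid at (11.00, 117.00).
top flange: A = 90 × 24 = 2160.00, centroid at (-23.00, 234.00).
ΣA = 8460.00 in², ΣAx_c = 155700.00 in³, ΣAy_c = 1056060.00 in³.
x_c = 155700.00/8460.00 = 18.40 in; y_c = 1056060.00/8460.00 = 124.83 in.

x_c = 18.40 in, y_c = 124.83 in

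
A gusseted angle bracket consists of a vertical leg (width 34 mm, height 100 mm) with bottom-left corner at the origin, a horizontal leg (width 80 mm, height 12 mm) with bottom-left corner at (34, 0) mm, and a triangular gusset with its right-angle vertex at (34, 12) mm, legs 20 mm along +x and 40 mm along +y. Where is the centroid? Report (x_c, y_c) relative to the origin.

Part | A | x̄ᵢ | ȳᵢ | A·x̄ᵢ | A·ȳᵢ
vertical leg | 3400.00 | 17.00 | 50.00 | 57800.00 | 170000.00
horizontal leg | 960.00 | 74.00 | 6.00 | 71040.00 | 5760.00
gusset | 400.00 | 40.67 | 25.33 | 16266.67 | 10133.33
Σ | 4760.00 |  |  | 145106.67 | 185893.33
x_c = 145106.67 / 4760.00 = 30.48 mm
y_c = 185893.33 / 4760.00 = 39.05 mm

x_c = 30.48 mm, y_c = 39.05 mm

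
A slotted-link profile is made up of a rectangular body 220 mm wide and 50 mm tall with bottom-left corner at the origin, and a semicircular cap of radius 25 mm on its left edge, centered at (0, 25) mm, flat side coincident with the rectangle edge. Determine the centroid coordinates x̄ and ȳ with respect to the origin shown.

rectangular body: A = 220 × 50 = 11000.00, centroid at (110.00, 25.00).
semicircular end: A = ½π·25² = 981.75, centroid at (-10.61, 25.00).
ΣA = 11981.75 mm², ΣAx̄ = 1199583.33 mm³, ΣAȳ = 299543.69 mm³.
x̄ = 1199583.33/11981.75 = 100.12 mm; ȳ = 299543.69/11981.75 = 25.00 mm.

x̄ = 100.12 mm, ȳ = 25.00 mm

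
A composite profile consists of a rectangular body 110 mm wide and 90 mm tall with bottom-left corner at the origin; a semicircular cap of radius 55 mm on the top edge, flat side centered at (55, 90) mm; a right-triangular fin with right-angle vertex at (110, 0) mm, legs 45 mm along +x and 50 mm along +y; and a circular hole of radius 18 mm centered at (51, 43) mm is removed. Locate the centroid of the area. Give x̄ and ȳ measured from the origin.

x̄ = 60.61 mm, ȳ = 64.98 mm

rectangular body: A = 110 × 90 = 9900.00, centroid at (55.00, 45.00).
semicircular top: A = ½π·55² = 4751.66, centroid at (55.00, 113.34).
triangular fin: A = ½·45·50 = 1125.00, centroid at (125.00, 16.67).
hole: A = −π·18² = -1017.88, centroid at (51.00, 43.00).
ΣA = 14758.78 mm²
ΣAx̄ = (9900.00)(55.00) + (4751.66)(55.00) + (1125.00)(125.00) + (-1017.88)(51.00) = 894554.56 mm³
ΣAȳ = (9900.00)(45.00) + (4751.66)(113.34) + (1125.00)(16.67) + (-1017.88)(43.00) = 959047.30 mm³
x̄ = 894554.56 / 14758.78 = 60.61 mm
ȳ = 959047.30 / 14758.78 = 64.98 mm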